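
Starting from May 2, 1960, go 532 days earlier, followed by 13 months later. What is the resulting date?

Counting back 532 days from May 2, 1960:
Going back 2 days from May 2, 1960 reaches the end of the previous month; 532 − 2 = 530 left.
April 1960 has 30 days: 530 − 30 = 500 left.
March 1960 has 31 days: 500 − 31 = 469 left.
February 1960 has 29 days (1960 is a leap year): 469 − 29 = 440 left.
January 1960 has 31 days: 440 − 31 = 409 left.
December 1959 has 31 days: 409 − 31 = 378 left.
November 1959 has 30 days: 378 − 30 = 348 left.
October 1959 has 31 days: 348 − 31 = 317 left.
September 1959 has 30 days: 317 − 30 = 287 left.
August 1959 has 31 days: 287 − 31 = 256 left.
July 1959 has 31 days: 256 − 31 = 225 left.
June 1959 has 30 days: 225 − 30 = 195 left.
May 1959 has 31 days: 195 − 31 = 164 left.
April 1959 has 30 days: 164 − 30 = 134 left.
March 1959 has 31 days: 134 − 31 = 103 left.
February 1959 has 28 days (1959 is not a leap year): 103 − 28 = 75 left.
January 1959 has 31 days: 75 − 31 = 44 left.
December 1958 has 31 days: 44 − 31 = 13 left.
November 1958 has 30 days; 30 − 13 = 17 → November 17, 1958.
Advancing 13 months from November 17, 1958:
month 11 + 13 = 24, which is month 12 of year 1959 → December 1959.
Day 17 is valid in December, giving December 17, 1959.

December 17, 1959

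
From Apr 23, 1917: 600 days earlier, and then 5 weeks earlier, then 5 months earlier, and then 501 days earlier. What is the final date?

October 15, 1913

Going back 600 days from April 23, 1917:
Going back 23 days from April 23, 1917 reaches the end of the previous month; 600 − 23 = 577 left.
March 1917 has 31 days: 577 − 31 = 546 left.
February 1917 has 28 days (1917 is not a leap year): 546 − 28 = 518 left.
January 1917 has 31 days: 518 − 31 = 487 left.
December 1916 has 31 days: 487 − 31 = 456 left.
November 1916 has 30 days: 456 − 30 = 426 left.
October 1916 has 31 days: 426 − 31 = 395 left.
September 1916 has 30 days: 395 − 30 = 365 left.
August 1916 has 31 days: 365 − 31 = 334 left.
July 1916 has 31 days: 334 − 31 = 303 left.
June 1916 has 30 days: 303 − 30 = 273 left.
May 1916 has 31 days: 273 − 31 = 242 left.
April 1916 has 30 days: 242 − 30 = 212 left.
March 1916 has 31 days: 212 − 31 = 181 left.
February 1916 has 29 days (1916 is a leap year): 181 − 29 = 152 left.
January 1916 has 31 days: 152 − 31 = 121 left.
December 1915 has 31 days: 121 − 31 = 90 left.
November 1915 has 30 days: 90 − 30 = 60 left.
October 1915 has 31 days: 60 − 31 = 29 left.
September 1915 has 30 days; 30 − 29 = 1 → September 1, 1915.
Subtracting 5 weeks (= 35 days) from September 1, 1915:
Going back 1 day from September 1, 1915 reaches the end of the previous month; 35 − 1 = 34 left.
August 1915 has 31 days: 34 − 31 = 3 left.
July 1915 has 31 days; 31 − 3 = 28 → July 28, 1915.
Counting back 5 months from July 28, 1915:
month 7 − 5 = 2 → February 1915.
Day 28 is valid in February, giving February 28, 1915.
Counting back 501 days from February 28, 1915:
Going back 28 days from February 28, 1915 reaches the end of the previous month; 501 − 28 = 473 left.
January 1915 has 31 days: 473 − 31 = 442 left.
December 1914 has 31 days: 442 − 31 = 411 left.
November 1914 has 30 days: 411 − 30 = 381 left.
October 1914 has 31 days: 381 − 31 = 350 left.
September 1914 has 30 days: 350 − 30 = 320 left.
August 1914 has 31 days: 320 − 31 = 289 left.
July 1914 has 31 days: 289 − 31 = 258 left.
June 1914 has 30 days: 258 − 30 = 228 left.
May 1914 has 31 days: 228 − 31 = 197 left.
April 1914 has 30 days: 197 − 30 = 167 left.
March 1914 has 31 days: 167 − 31 = 136 left.
February 1914 has 28 days (1914 is not a leap year): 136 − 28 = 108 left.
January 1914 has 31 days: 108 − 31 = 77 left.
December 1913 has 31 days: 77 − 31 = 46 left.
November 1913 has 30 days: 46 − 30 = 16 left.
October 1913 has 31 days; 31 − 16 = 15 → October 15, 1913.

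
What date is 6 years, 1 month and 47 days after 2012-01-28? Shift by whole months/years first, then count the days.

April 16, 2018

Advancing 6 years, 1 month and 47 days from January 28, 2012: first the month/year part, then the days.
+6 years → 2018; month 1 + 1 = 2 → February 2018.
Day 28 is valid in February, giving February 28, 2018.
Now add 47 days from February 28, 2018.
February has 28 days, so 28 − 28 = 0 days remain after February 28, 2018; 47 − 0 = 47 left.
March 2018 has 31 days: 47 − 31 = 16 left.
16 days into April 2018 → April 16, 2018.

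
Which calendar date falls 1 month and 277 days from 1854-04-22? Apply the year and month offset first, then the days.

Counting forward 1 month and 277 days from April 22, 1854: first the month/year part, then the days.
month 4 + 1 = 5 → May 1854.
Day 22 is valid in May, giving May 22, 1854.
Now add 277 days from May 22, 1854.
May has 31 days, so 31 − 22 = 9 days remain after May 22, 1854; 277 − 9 = 268 left.
June 1854 has 30 days: 268 − 30 = 238 left.
July 1854 has 31 days: 238 − 31 = 207 left.
August 1854 has 31 days: 207 − 31 = 176 left.
September 1854 has 30 days: 176 − 30 = 146 left.
October 1854 has 31 days: 146 − 31 = 115 left.
November 1854 has 30 days: 115 − 30 = 85 left.
December 1854 has 31 days: 85 − 31 = 54 left.
January 1855 has 31 days: 54 − 31 = 23 left.
23 days into February 1855 → February 23, 1855.

February 23, 1855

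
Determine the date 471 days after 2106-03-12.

Adding 471 days from March 12, 2106.
March has 31 days, so 31 − 12 = 19 days remain after March 12, 2106; 471 − 19 = 452 left.
April 2106 has 30 days: 452 − 30 = 422 left.
May 2106 has 31 days: 422 − 31 = 391 left.
June 2106 has 30 days: 391 − 30 = 361 left.
July 2106 has 31 days: 361 − 31 = 330 left.
August 2106 has 31 days: 330 − 31 = 299 left.
September 2106 has 30 days: 299 − 30 = 269 left.
October 2106 has 31 days: 269 − 31 = 238 left.
November 2106 has 30 days: 238 − 30 = 208 left.
December 2106 has 31 days: 208 − 31 = 177 left.
January 2107 has 31 days: 177 − 31 = 146 left.
February 2107 has 28 days (2107 is not a leap year): 146 − 28 = 118 left.
March 2107 has 31 days: 118 − 31 = 87 left.
April 2107 has 30 days: 87 − 30 = 57 left.
May 2107 has 31 days: 57 − 31 = 26 left.
26 days into June 2107 → June 26, 2107.

June 26, 2107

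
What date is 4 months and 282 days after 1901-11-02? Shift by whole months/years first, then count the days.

Adding 4 months and 282 days from November 2, 1901: first the month/year part, then the days.
month 11 + 4 = 15, which is month 3 of year 1902 → March 1902.
Day 2 is valid in March, giving March 2, 1902.
Now add 282 days from March 2, 1902.
March has 31 days, so 31 − 2 = 29 days remain after March 2, 1902; 282 − 29 = 253 left.
April 1902 has 30 days: 253 − 30 = 223 left.
May 1902 has 31 days: 223 − 31 = 192 left.
June 1902 has 30 days: 192 − 30 = 162 left.
July 1902 has 31 days: 162 − 31 = 131 left.
August 1902 has 31 days: 131 − 31 = 100 left.
September 1902 has 30 days: 100 − 30 = 70 left.
October 1902 has 31 days: 70 − 31 = 39 left.
November 1902 has 30 days: 39 − 30 = 9 left.
9 days into December 1902 → December 9, 1902.

December 9, 1902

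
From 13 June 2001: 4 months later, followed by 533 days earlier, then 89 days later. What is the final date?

Advancing 4 months from June 13, 2001:
month 6 + 4 = 10 → October 2001.
Day 13 is valid in October, giving October 13, 2001.
Subtracting 533 days from October 13, 2001:
Going back 13 days from October 13, 2001 reaches the end of the previous month; 533 − 13 = 520 left.
September 2001 has 30 days: 520 − 30 = 490 left.
August 2001 has 31 days: 490 − 31 = 459 left.
July 2001 has 31 days: 459 − 31 = 428 left.
June 2001 has 30 days: 428 − 30 = 398 left.
May 2001 has 31 days: 398 − 31 = 367 left.
April 2001 has 30 days: 367 − 30 = 337 left.
March 2001 has 31 days: 337 − 31 = 306 left.
February 2001 has 28 days (2001 is not a leap year): 306 − 28 = 278 left.
January 2001 has 31 days: 278 − 31 = 247 left.
December 2000 has 31 days: 247 − 31 = 216 left.
November 2000 has 30 days: 216 − 30 = 186 left.
October 2000 has 31 days: 186 − 31 = 155 left.
September 2000 has 30 days: 155 − 30 = 125 left.
August 2000 has 31 days: 125 − 31 = 94 left.
July 2000 has 31 days: 94 − 31 = 63 left.
June 2000 has 30 days: 63 − 30 = 33 left.
May 2000 has 31 days: 33 − 31 = 2 left.
April 2000 has 30 days; 30 − 2 = 28 → April 28, 2000.
Counting forward 89 days from April 28, 2000:
April has 30 days, so 30 − 28 = 2 days remain after April 28, 2000; 89 − 2 = 87 left.
May 2000 has 31 days: 87 − 31 = 56 left.
June 2000 has 30 days: 56 − 30 = 26 left.
26 days into July 2000 → July 26, 2000.

July 26, 2000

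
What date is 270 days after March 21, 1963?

December 16, 1963

Adding 270 days from March 21, 1963.
March has 31 days, so 31 − 21 = 10 days remain after March 21, 1963; 270 − 10 = 260 left.
April 1963 has 30 days: 260 − 30 = 230 left.
May 1963 has 31 days: 230 − 31 = 199 left.
June 1963 has 30 days: 199 − 30 = 169 left.
July 1963 has 31 days: 169 − 31 = 138 left.
August 1963 has 31 days: 138 − 31 = 107 left.
September 1963 has 30 days: 107 − 30 = 77 left.
October 1963 has 31 days: 77 − 31 = 46 left.
November 1963 has 30 days: 46 − 30 = 16 left.
16 days into December 1963 → December 16, 1963.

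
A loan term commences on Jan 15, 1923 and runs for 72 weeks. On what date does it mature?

Adding 72 weeks = 504 days from January 15, 1923.
January has 31 days, so 31 − 15 = 16 days remain after January 15, 1923; 504 − 16 = 488 left.
February 1923 has 28 days (1923 is not a leap year): 488 − 28 = 460 left.
March 1923 has 31 days: 460 − 31 = 429 left.
April 1923 has 30 days: 429 − 30 = 399 left.
May 1923 has 31 days: 399 − 31 = 368 left.
June 1923 has 30 days: 368 − 30 = 338 left.
July 1923 has 31 days: 338 − 31 = 307 left.
August 1923 has 31 days: 307 − 31 = 276 left.
September 1923 has 30 days: 276 − 30 = 246 left.
October 1923 has 31 days: 246 − 31 = 215 left.
November 1923 has 30 days: 215 − 30 = 185 left.
December 1923 has 31 days: 185 − 31 = 154 left.
January 1924 has 31 days: 154 − 31 = 123 left.
February 1924 has 29 days (1924 is a leap year): 123 − 29 = 94 left.
March 1924 has 31 days: 94 − 31 = 63 left.
April 1924 has 30 days: 63 − 30 = 33 left.
May 1924 has 31 days: 33 − 31 = 2 left.
2 days into June 1924 → June 2, 1924.

June 2, 1924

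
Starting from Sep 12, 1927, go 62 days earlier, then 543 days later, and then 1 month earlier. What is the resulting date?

December 5, 1928

Counting back 62 days from September 12, 1927:
Going back 12 days from September 12, 1927 reaches the end of the previous month; 62 − 12 = 50 left.
August 1927 has 31 days: 50 − 31 = 19 left.
July 1927 has 31 days; 31 − 19 = 12 → July 12, 1927.
Adding 543 days from July 12, 1927:
July has 31 days, so 31 − 12 = 19 days remain after July 12, 1927; 543 − 19 = 524 left.
August 1927 has 31 days: 524 − 31 = 493 left.
September 1927 has 30 days: 493 − 30 = 463 left.
October 1927 has 31 days: 463 − 31 = 432 left.
November 1927 has 30 days: 432 − 30 = 402 left.
December 1927 has 31 days: 402 − 31 = 371 left.
January 1928 has 31 days: 371 − 31 = 340 left.
February 1928 has 29 days (1928 is a leap year): 340 − 29 = 311 left.
March 1928 has 31 days: 311 − 31 = 280 left.
April 1928 has 30 days: 280 − 30 = 250 left.
May 1928 has 31 days: 250 − 31 = 219 left.
June 1928 has 30 days: 219 − 30 = 189 left.
July 1928 has 31 days: 189 − 31 = 158 left.
August 1928 has 31 days: 158 − 31 = 127 left.
September 1928 has 30 days: 127 − 30 = 97 left.
October 1928 has 31 days: 97 − 31 = 66 left.
November 1928 has 30 days: 66 − 30 = 36 left.
December 1928 has 31 days: 36 − 31 = 5 left.
5 days into January 1929 → January 5, 1929.
Subtracting 1 month from January 5, 1929:
month 1 − 1 = 0, which is month 12 of year 1928 → December 1928.
Day 5 is valid in December, giving December 5, 1928.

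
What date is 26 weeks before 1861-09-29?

Counting back 26 weeks = 182 days from September 29, 1861.
Going back 29 days from September 29, 1861 reaches the end of the previous month; 182 − 29 = 153 left.
August 1861 has 31 days: 153 − 31 = 122 left.
July 1861 has 31 days: 122 − 31 = 91 left.
June 1861 has 30 days: 91 − 30 = 61 left.
May 1861 has 31 days: 61 − 31 = 30 left.
April 1861 has 30 days: 30 − 30 = 0 left.
March 1861 has 31 days; 31 − 0 = 31 → March 31, 1861.

March 31, 1861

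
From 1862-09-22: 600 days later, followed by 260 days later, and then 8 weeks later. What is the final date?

Counting forward 600 days from September 22, 1862:
September has 30 days, so 30 − 22 = 8 days remain after September 22, 1862; 600 − 8 = 592 left.
October 1862 has 31 days: 592 − 31 = 561 left.
November 1862 has 30 days: 561 − 30 = 531 left.
December 1862 has 31 days: 531 − 31 = 500 left.
January 1863 has 31 days: 500 − 31 = 469 left.
February 1863 has 28 days (1863 is not a leap year): 469 − 28 = 441 left.
March 1863 has 31 days: 441 − 31 = 410 left.
April 1863 has 30 days: 410 − 30 = 380 left.
May 1863 has 31 days: 380 − 31 = 349 left.
June 1863 has 30 days: 349 − 30 = 319 left.
July 1863 has 31 days: 319 − 31 = 288 left.
August 1863 has 31 days: 288 − 31 = 257 left.
September 1863 has 30 days: 257 − 30 = 227 left.
October 1863 has 31 days: 227 − 31 = 196 left.
November 1863 has 30 days: 196 − 30 = 166 left.
December 1863 has 31 days: 166 − 31 = 135 left.
January 1864 has 31 days: 135 − 31 = 104 left.
February 1864 has 29 days (1864 is a leap year): 104 − 29 = 75 left.
March 1864 has 31 days: 75 − 31 = 44 left.
April 1864 has 30 days: 44 − 30 = 14 left.
14 days into May 1864 → May 14, 1864.
Counting forward 260 days from May 14, 1864:
May has 31 days, so 31 − 14 = 17 days remain after May 14, 1864; 260 − 17 = 243 left.
June 1864 has 30 days: 243 − 30 = 213 left.
July 1864 has 31 days: 213 − 31 = 182 left.
August 1864 has 31 days: 182 − 31 = 151 left.
September 1864 has 30 days: 151 − 30 = 121 left.
October 1864 has 31 days: 121 − 31 = 90 left.
November 1864 has 30 days: 90 − 30 = 60 left.
December 1864 has 31 days: 60 − 31 = 29 left.
29 days into January 1865 → January 29, 1865.
Advancing 8 weeks (= 56 days) from January 29, 1865:
January has 31 days, so 31 − 29 = 2 days remain after January 29, 1865; 56 − 2 = 54 left.
February 1865 has 28 days (1865 is not a leap year): 54 − 28 = 26 left.
26 days into March 1865 → March 26, 1865.

March 26, 1865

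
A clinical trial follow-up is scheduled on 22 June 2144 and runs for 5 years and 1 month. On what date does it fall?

Counting forward 5 years and 1 month from June 22, 2144.
+5 years → 2149; month 6 + 1 = 7 → July 2149.
Day 22 is valid in July, giving July 22, 2149.

July 22, 2149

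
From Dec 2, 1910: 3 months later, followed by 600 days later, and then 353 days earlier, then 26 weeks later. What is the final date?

May 4, 1912

Advancing 3 months from December 2, 1910:
month 12 + 3 = 15, which is month 3 of year 1911 → March 1911.
Day 2 is valid in March, giving March 2, 1911.
Counting forward 600 days from March 2, 1911:
March has 31 days, so 31 − 2 = 29 days remain after March 2, 1911; 600 − 29 = 571 left.
April 1911 has 30 days: 571 − 30 = 541 left.
May 1911 has 31 days: 541 − 31 = 510 left.
June 1911 has 30 days: 510 − 30 = 480 left.
July 1911 has 31 days: 480 − 31 = 449 left.
August 1911 has 31 days: 449 − 31 = 418 left.
September 1911 has 30 days: 418 − 30 = 388 left.
October 1911 has 31 days: 388 − 31 = 357 left.
November 1911 has 30 days: 357 − 30 = 327 left.
December 1911 has 31 days: 327 − 31 = 296 left.
January 1912 has 31 days: 296 − 31 = 265 left.
February 1912 has 29 days (1912 is a leap year): 265 − 29 = 236 left.
March 1912 has 31 days: 236 − 31 = 205 left.
April 1912 has 30 days: 205 − 30 = 175 left.
May 1912 has 31 days: 175 − 31 = 144 left.
June 1912 has 30 days: 144 − 30 = 114 left.
July 1912 has 31 days: 114 − 31 = 83 left.
August 1912 has 31 days: 83 − 31 = 52 left.
September 1912 has 30 days: 52 − 30 = 22 left.
22 days into October 1912 → October 22, 1912.
Counting back 353 days from October 22, 1912:
Going back 22 days from October 22, 1912 reaches the end of the previous month; 353 − 22 = 331 left.
September 1912 has 30 days: 331 − 30 = 301 left.
August 1912 has 31 days: 301 − 31 = 270 left.
July 1912 has 31 days: 270 − 31 = 239 left.
June 1912 has 30 days: 239 − 30 = 209 left.
May 1912 has 31 days: 209 − 31 = 178 left.
April 1912 has 30 days: 178 − 30 = 148 left.
March 1912 has 31 days: 148 − 31 = 117 left.
February 1912 has 29 days (1912 is a leap year): 117 − 29 = 88 left.
January 1912 has 31 days: 88 − 31 = 57 left.
December 1911 has 31 days: 57 − 31 = 26 left.
November 1911 has 30 days; 30 − 26 = 4 → November 4, 1911.
Counting forward 26 weeks (= 182 days) from November 4, 1911:
November has 30 days, so 30 − 4 = 26 days remain after November 4, 1911; 182 − 26 = 156 left.
December 1911 has 31 days: 156 − 31 = 125 left.
January 1912 has 31 days: 125 − 31 = 94 left.
February 1912 has 29 days (1912 is a leap year): 94 − 29 = 65 left.
March 1912 has 31 days: 65 − 31 = 34 left.
April 1912 has 30 days: 34 − 30 = 4 left.
4 days into May 1912 → May 4, 1912.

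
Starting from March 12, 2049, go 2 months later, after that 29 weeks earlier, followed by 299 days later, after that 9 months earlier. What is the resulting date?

Counting forward 2 months from March 12, 2049:
month 3 + 2 = 5 → May 2049.
Day 12 is valid in May, giving May 12, 2049.
Going back 29 weeks (= 203 days) from May 12, 2049:
Going back 12 days from May 12, 2049 reaches the end of the previous month; 203 − 12 = 191 left.
April 2049 has 30 days: 191 − 30 = 161 left.
March 2049 has 31 days: 161 − 31 = 130 left.
February 2049 has 28 days (2049 is not a leap year): 130 − 28 = 102 left.
January 2049 has 31 days: 102 − 31 = 71 left.
December 2048 has 31 days: 71 − 31 = 40 left.
November 2048 has 30 days: 40 − 30 = 10 left.
October 2048 has 31 days; 31 − 10 = 21 → October 21, 2048.
Advancing 299 days from October 21, 2048:
October has 31 days, so 31 − 21 = 10 days remain after October 21, 2048; 299 − 10 = 289 left.
November 2048 has 30 days: 289 − 30 = 259 left.
December 2048 has 31 days: 259 − 31 = 228 left.
January 2049 has 31 days: 228 − 31 = 197 left.
February 2049 has 28 days (2049 is not a leap year): 197 − 28 = 169 left.
March 2049 has 31 days: 169 − 31 = 138 left.
April 2049 has 30 days: 138 − 30 = 108 left.
May 2049 has 31 days: 108 − 31 = 77 left.
June 2049 has 30 days: 77 − 30 = 47 left.
July 2049 has 31 days: 47 − 31 = 16 left.
16 days into August 2049 → August 16, 2049.
Counting back 9 months from August 16, 2049:
month 8 − 9 = -1, which is month 11 of year 2048 → November 2048.
Day 16 is valid in November, giving November 16, 2048.

November 16, 2048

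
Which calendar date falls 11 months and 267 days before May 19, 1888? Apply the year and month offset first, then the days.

September 25, 1886

Counting back 11 months and 267 days from May 19, 1888: first the month/year part, then the days.
month 5 − 11 = -6, which is month 6 of year 1887 → June 1887.
Day 19 is valid in June, giving June 19, 1887.
Now subtract 267 days from June 19, 1887.
Going back 19 days from June 19, 1887 reaches the end of the previous month; 267 − 19 = 248 left.
May 1887 has 31 days: 248 − 31 = 217 left.
April 1887 has 30 days: 217 − 30 = 187 left.
March 1887 has 31 days: 187 − 31 = 156 left.
February 1887 has 28 days (1887 is not a leap year): 156 − 28 = 128 left.
January 1887 has 31 days: 128 − 31 = 97 left.
December 1886 has 31 days: 97 − 31 = 66 left.
November 1886 has 30 days: 66 − 30 = 36 left.
October 1886 has 31 days: 36 − 31 = 5 left.
September 1886 has 30 days; 30 − 5 = 25 → September 25, 1886.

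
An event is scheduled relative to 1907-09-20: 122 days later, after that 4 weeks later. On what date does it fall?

Adding 122 days from September 20, 1907:
September has 30 days, so 30 − 20 = 10 days remain after September 20, 1907; 122 − 10 = 112 left.
October 1907 has 31 days: 112 − 31 = 81 left.
November 1907 has 30 days: 81 − 30 = 51 left.
December 1907 has 31 days: 51 − 31 = 20 left.
20 days into January 1908 → January 20, 1908.
Adding 4 weeks (= 28 days) from January 20, 1908:
January has 31 days, so 31 − 20 = 11 days remain after January 20, 1908; 28 − 11 = 17 left.
17 days into February 1908 → February 17, 1908.

February 17, 1908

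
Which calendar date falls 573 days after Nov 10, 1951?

Adding 573 days from November 10, 1951.
November has 30 days, so 30 − 10 = 20 days remain after November 10, 1951; 573 − 20 = 553 left.
December 1951 has 31 days: 553 − 31 = 522 left.
January 1952 has 31 days: 522 − 31 = 491 left.
February 1952 has 29 days (1952 is a leap year): 491 − 29 = 462 left.
March 1952 has 31 days: 462 − 31 = 431 left.
April 1952 has 30 days: 431 − 30 = 401 left.
May 1952 has 31 days: 401 − 31 = 370 left.
June 1952 has 30 days: 370 − 30 = 340 left.
July 1952 has 31 days: 340 − 31 = 309 left.
August 1952 has 31 days: 309 − 31 = 278 left.
September 1952 has 30 days: 278 − 30 = 248 left.
October 1952 has 31 days: 248 − 31 = 217 left.
November 1952 has 30 days: 217 − 30 = 187 left.
December 1952 has 31 days: 187 − 31 = 156 left.
January 1953 has 31 days: 156 − 31 = 125 left.
February 1953 has 28 days (1953 is not a leap year): 125 − 28 = 97 left.
March 1953 has 31 days: 97 − 31 = 66 left.
April 1953 has 30 days: 66 − 30 = 36 left.
May 1953 has 31 days: 36 − 31 = 5 left.
5 days into June 1953 → June 5, 1953.

June 5, 1953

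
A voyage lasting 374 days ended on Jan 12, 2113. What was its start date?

Subtracting 374 days from January 12, 2113.
Going back 12 days from January 12, 2113 reaches the end of the previous month; 374 − 12 = 362 left.
December 2112 has 31 days: 362 − 31 = 331 left.
November 2112 has 30 days: 331 − 30 = 301 left.
October 2112 has 31 days: 301 − 31 = 270 left.
September 2112 has 30 days: 270 − 30 = 240 left.
August 2112 has 31 days: 240 − 31 = 209 left.
July 2112 has 31 days: 209 − 31 = 178 left.
June 2112 has 30 days: 178 − 30 = 148 left.
May 2112 has 31 days: 148 − 31 = 117 left.
April 2112 has 30 days: 117 − 30 = 87 left.
March 2112 has 31 days: 87 − 31 = 56 left.
February 2112 has 29 days (2112 is a leap year): 56 − 29 = 27 left.
January 2112 has 31 days; 31 − 27 = 4 → January 4, 2112.

January 4, 2112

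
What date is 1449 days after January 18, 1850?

Advancing 1449 days from January 18, 1850.
January has 31 days, so 31 − 18 = 13 days remain after January 18, 1850; 1449 − 13 = 1436 left.
February 1850 has 28 days (1850 is not a leap year): 1436 − 28 = 1408 left.
March 1850 has 31 days: 1408 − 31 = 1377 left.
April 1850 has 30 days: 1377 − 30 = 1347 left.
May 1850 has 31 days: 1347 − 31 = 1316 left.
June 1850 has 30 days: 1316 − 30 = 1286 left.
July 1850 has 31 days: 1286 − 31 = 1255 left.
August 1850 has 31 days: 1255 − 31 = 1224 left.
September 1850 has 30 days: 1224 − 30 = 1194 left.
October 1850 has 31 days: 1194 − 31 = 1163 left.
November 1850 has 30 days: 1163 − 30 = 1133 left.
December 1850 has 31 days: 1133 − 31 = 1102 left.
January 1851 has 31 days: 1102 − 31 = 1071 left.
February 1851 has 28 days (1851 is not a leap year): 1071 − 28 = 1043 left.
March 1851 has 31 days: 1043 − 31 = 1012 left.
April 1851 has 30 days: 1012 − 30 = 982 left.
May 1851 has 31 days: 982 − 31 = 951 left.
June 1851 has 30 days: 951 − 30 = 921 left.
July 1851 has 31 days: 921 − 31 = 890 left.
August 1851 has 31 days: 890 − 31 = 859 left.
September 1851 has 30 days: 859 − 30 = 829 left.
October 1851 has 31 days: 829 − 31 = 798 left.
November 1851 has 30 days: 798 − 30 = 768 left.
December 1851 has 31 days: 768 − 31 = 737 left.
January 1852 has 31 days: 737 − 31 = 706 left.
February 1852 has 29 days (1852 is a leap year): 706 − 29 = 677 left.
March 1852 has 31 days: 677 − 31 = 646 left.
April 1852 has 30 days: 646 − 30 = 616 left.
May 1852 has 31 days: 616 − 31 = 585 left.
June 1852 has 30 days: 585 − 30 = 555 left.
July 1852 has 31 days: 555 − 31 = 524 left.
August 1852 has 31 days: 524 − 31 = 493 left.
September 1852 has 30 days: 493 − 30 = 463 left.
October 1852 has 31 days: 463 − 31 = 432 left.
November 1852 has 30 days: 432 − 30 = 402 left.
December 1852 has 31 days: 402 − 31 = 371 left.
January 1853 has 31 days: 371 − 31 = 340 left.
February 1853 has 28 days (1853 is not a leap year): 340 − 28 = 312 left.
March 1853 has 31 days: 312 − 31 = 281 left.
April 1853 has 30 days: 281 − 30 = 251 left.
May 1853 has 31 days: 251 − 31 = 220 left.
June 1853 has 30 days: 220 − 30 = 190 left.
July 1853 has 31 days: 190 − 31 = 159 left.
August 1853 has 31 days: 159 − 31 = 128 left.
September 1853 has 30 days: 128 − 30 = 98 left.
October 1853 has 31 days: 98 − 31 = 67 left.
November 1853 has 30 days: 67 − 30 = 37 left.
December 1853 has 31 days: 37 − 31 = 6 left.
6 days into January 1854 → January 6, 1854.

January 6, 1854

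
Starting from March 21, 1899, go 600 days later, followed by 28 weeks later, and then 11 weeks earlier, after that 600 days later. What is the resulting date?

October 31, 1902

Counting forward 600 days from March 21, 1899:
March has 31 days, so 31 − 21 = 10 days remain after March 21, 1899; 600 − 10 = 590 left.
April 1899 has 30 days: 590 − 30 = 560 left.
May 1899 has 31 days: 560 − 31 = 529 left.
June 1899 has 30 days: 529 − 30 = 499 left.
July 1899 has 31 days: 499 − 31 = 468 left.
August 1899 has 31 days: 468 − 31 = 437 left.
September 1899 has 30 days: 437 − 30 = 407 left.
October 1899 has 31 days: 407 − 31 = 376 left.
November 1899 has 30 days: 376 − 30 = 346 left.
December 1899 has 31 days: 346 − 31 = 315 left.
January 1900 has 31 days: 315 − 31 = 284 left.
February 1900 has 28 days (1900 is not a leap year (divisible by 100 but not 400)): 284 − 28 = 256 left.
March 1900 has 31 days: 256 − 31 = 225 left.
April 1900 has 30 days: 225 − 30 = 195 left.
May 1900 has 31 days: 195 − 31 = 164 left.
June 1900 has 30 days: 164 − 30 = 134 left.
July 1900 has 31 days: 134 − 31 = 103 left.
August 1900 has 31 days: 103 − 31 = 72 left.
September 1900 has 30 days: 72 − 30 = 42 left.
October 1900 has 31 days: 42 − 31 = 11 left.
11 days into November 1900 → November 11, 1900.
Counting forward 28 weeks (= 196 days) from November 11, 1900:
November has 30 days, so 30 − 11 = 19 days remain after November 11, 1900; 196 − 19 = 177 left.
December 1900 has 31 days: 177 − 31 = 146 left.
January 1901 has 31 days: 146 − 31 = 115 left.
February 1901 has 28 days (1901 is not a leap year): 115 − 28 = 87 left.
March 1901 has 31 days: 87 − 31 = 56 left.
April 1901 has 30 days: 56 − 30 = 26 left.
26 days into May 1901 → May 26, 1901.
Going back 11 weeks (= 77 days) from May 26, 1901:
Going back 26 days from May 26, 1901 reaches the end of the previous month; 77 − 26 = 51 left.
April 1901 has 30 days: 51 − 30 = 21 left.
March 1901 has 31 days; 31 − 21 = 10 → March 10, 1901.
Counting forward 600 days from March 10, 1901:
March has 31 days, so 31 − 10 = 21 days remain after March 10, 1901; 600 − 21 = 579 left.
April 1901 has 30 days: 579 − 30 = 549 left.
May 1901 has 31 days: 549 − 31 = 518 left.
June 1901 has 30 days: 518 − 30 = 488 left.
July 1901 has 31 days: 488 − 31 = 457 left.
August 1901 has 31 days: 457 − 31 = 426 left.
September 1901 has 30 days: 426 − 30 = 396 left.
October 1901 has 31 days: 396 − 31 = 365 left.
November 1901 has 30 days: 365 − 30 = 335 left.
December 1901 has 31 days: 335 − 31 = 304 left.
January 1902 has 31 days: 304 − 31 = 273 left.
February 1902 has 28 days (1902 is not a leap year): 273 − 28 = 245 left.
March 1902 has 31 days: 245 − 31 = 214 left.
April 1902 has 30 days: 214 − 30 = 184 left.
May 1902 has 31 days: 184 − 31 = 153 left.
June 1902 has 30 days: 153 − 30 = 123 left.
July 1902 has 31 days: 123 − 31 = 92 left.
August 1902 has 31 days: 92 − 31 = 61 left.
September 1902 has 30 days: 61 − 30 = 31 left.
31 days into October 1902 → October 31, 1902.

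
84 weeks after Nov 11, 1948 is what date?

June 22, 1950

Adding 84 weeks = 588 days from November 11, 1948.
November has 30 days, so 30 − 11 = 19 days remain after November 11, 1948; 588 − 19 = 569 left.
December 1948 has 31 days: 569 − 31 = 538 left.
January 1949 has 31 days: 538 − 31 = 507 left.
February 1949 has 28 days (1949 is not a leap year): 507 − 28 = 479 left.
March 1949 has 31 days: 479 − 31 = 448 left.
April 1949 has 30 days: 448 − 30 = 418 left.
May 1949 has 31 days: 418 − 31 = 387 left.
June 1949 has 30 days: 387 − 30 = 357 left.
July 1949 has 31 days: 357 − 31 = 326 left.
August 1949 has 31 days: 326 − 31 = 295 left.
September 1949 has 30 days: 295 − 30 = 265 left.
October 1949 has 31 days: 265 − 31 = 234 left.
November 1949 has 30 days: 234 − 30 = 204 left.
December 1949 has 31 days: 204 − 31 = 173 left.
January 1950 has 31 days: 173 − 31 = 142 left.
February 1950 has 28 days (1950 is not a leap year): 142 − 28 = 114 left.
March 1950 has 31 days: 114 − 31 = 83 left.
April 1950 has 30 days: 83 − 30 = 53 left.
May 1950 has 31 days: 53 − 31 = 22 left.
22 days into June 1950 → June 22, 1950.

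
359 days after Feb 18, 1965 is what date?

February 12, 1966

Advancing 359 days from February 18, 1965.
February has 28 days, so 28 − 18 = 10 days remain after February 18, 1965; 359 − 10 = 349 left.
March 1965 has 31 days: 349 − 31 = 318 left.
April 1965 has 30 days: 318 − 30 = 288 left.
May 1965 has 31 days: 288 − 31 = 257 left.
June 1965 has 30 days: 257 − 30 = 227 left.
July 1965 has 31 days: 227 − 31 = 196 left.
August 1965 has 31 days: 196 − 31 = 165 left.
September 1965 has 30 days: 165 − 30 = 135 left.
October 1965 has 31 days: 135 − 31 = 104 left.
November 1965 has 30 days: 104 − 30 = 74 left.
December 1965 has 31 days: 74 − 31 = 43 left.
January 1966 has 31 days: 43 − 31 = 12 left.
12 days into February 1966 → February 12, 1966.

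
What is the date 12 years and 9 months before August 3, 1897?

Subtracting 12 years and 9 months from August 3, 1897.
-12 years → 1885; month 8 − 9 = -1, which is month 11 of year 1884 → November 1884.
Day 3 is valid in November, giving November 3, 1884.

November 3, 1884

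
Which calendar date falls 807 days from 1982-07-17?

October 1, 1984

Counting forward 807 days from July 17, 1982.
July has 31 days, so 31 − 17 = 14 days remain after July 17, 1982; 807 − 14 = 793 left.
August 1982 has 31 days: 793 − 31 = 762 left.
September 1982 has 30 days: 762 − 30 = 732 left.
October 1982 has 31 days: 732 − 31 = 701 left.
November 1982 has 30 days: 701 − 30 = 671 left.
December 1982 has 31 days: 671 − 31 = 640 left.
January 1983 has 31 days: 640 − 31 = 609 left.
February 1983 has 28 days (1983 is not a leap year): 609 − 28 = 581 left.
March 1983 has 31 days: 581 − 31 = 550 left.
April 1983 has 30 days: 550 − 30 = 520 left.
May 1983 has 31 days: 520 − 31 = 489 left.
June 1983 has 30 days: 489 − 30 = 459 left.
July 1983 has 31 days: 459 − 31 = 428 left.
August 1983 has 31 days: 428 − 31 = 397 left.
September 1983 has 30 days: 397 − 30 = 367 left.
October 1983 has 31 days: 367 − 31 = 336 left.
November 1983 has 30 days: 336 − 30 = 306 left.
December 1983 has 31 days: 306 − 31 = 275 left.
January 1984 has 31 days: 275 − 31 = 244 left.
February 1984 has 29 days (1984 is a leap year): 244 − 29 = 215 left.
March 1984 has 31 days: 215 − 31 = 184 left.
April 1984 has 30 days: 184 − 30 = 154 left.
May 1984 has 31 days: 154 − 31 = 123 left.
June 1984 has 30 days: 123 − 30 = 93 left.
July 1984 has 31 days: 93 − 31 = 62 left.
August 1984 has 31 days: 62 − 31 = 31 left.
September 1984 has 30 days: 31 − 30 = 1 left.
1 day into October 1984 → October 1, 1984.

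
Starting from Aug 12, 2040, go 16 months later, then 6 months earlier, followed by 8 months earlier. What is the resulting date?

October 12, 2040

Adding 16 months from August 12, 2040:
month 8 + 16 = 24, which is month 12 of year 2041 → December 2041.
Day 12 is valid in December, giving December 12, 2041.
Subtracting 6 months from December 12, 2041:
month 12 − 6 = 6 → June 2041.
Day 12 is valid in June, giving June 12, 2041.
Counting back 8 months from June 12, 2041:
month 6 − 8 = -2, which is month 10 of year 2040 → October 2040.
Day 12 is valid in October, giving October 12, 2040.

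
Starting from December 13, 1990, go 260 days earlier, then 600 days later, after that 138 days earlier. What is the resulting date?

Subtracting 260 days from December 13, 1990:
Going back 13 days from December 13, 1990 reaches the end of the previous month; 260 − 13 = 247 left.
November 1990 has 30 days: 247 − 30 = 217 left.
October 1990 has 31 days: 217 − 31 = 186 left.
September 1990 has 30 days: 186 − 30 = 156 left.
August 1990 has 31 days: 156 − 31 = 125 left.
July 1990 has 31 days: 125 − 31 = 94 left.
June 1990 has 30 days: 94 − 30 = 64 left.
May 1990 has 31 days: 64 − 31 = 33 left.
April 1990 has 30 days: 33 − 30 = 3 left.
March 1990 has 31 days; 31 − 3 = 28 → March 28, 1990.
Adding 600 days from March 28, 1990:
March has 31 days, so 31 − 28 = 3 days remain after March 28, 1990; 600 − 3 = 597 left.
April 1990 has 30 days: 597 − 30 = 567 left.
May 1990 has 31 days: 567 − 31 = 536 left.
June 1990 has 30 days: 536 − 30 = 506 left.
July 1990 has 31 days: 506 − 31 = 475 left.
August 1990 has 31 days: 475 − 31 = 444 left.
September 1990 has 30 days: 444 − 30 = 414 left.
October 1990 has 31 days: 414 − 31 = 383 left.
November 1990 has 30 days: 383 − 30 = 353 left.
December 1990 has 31 days: 353 − 31 = 322 left.
January 1991 has 31 days: 322 − 31 = 291 left.
February 1991 has 28 days (1991 is not a leap year): 291 − 28 = 263 left.
March 1991 has 31 days: 263 − 31 = 232 left.
April 1991 has 30 days: 232 − 30 = 202 left.
May 1991 has 31 days: 202 − 31 = 171 left.
June 1991 has 30 days: 171 − 30 = 141 left.
July 1991 has 31 days: 141 − 31 = 110 left.
August 1991 has 31 days: 110 − 31 = 79 left.
September 1991 has 30 days: 79 − 30 = 49 left.
October 1991 has 31 days: 49 − 31 = 18 left.
18 days into November 1991 → November 18, 1991.
Counting back 138 days from November 18, 1991:
Going back 18 days from November 18, 1991 reaches the end of the previous month; 138 − 18 = 120 left.
October 1991 has 31 days: 120 − 31 = 89 left.
September 1991 has 30 days: 89 − 30 = 59 left.
August 1991 has 31 days: 59 − 31 = 28 left.
July 1991 has 31 days; 31 − 28 = 3 → July 3, 1991.

July 3, 1991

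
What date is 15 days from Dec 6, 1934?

Counting forward 15 days from December 6, 1934.
December has 31 days; 6 + 15 = 21, still in December.

December 21, 1934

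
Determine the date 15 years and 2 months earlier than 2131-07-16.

May 16, 2116

Going back 15 years and 2 months from July 16, 2131.
-15 years → 2116; month 7 − 2 = 5 → May 2116.
Day 16 is valid in May, giving May 16, 2116.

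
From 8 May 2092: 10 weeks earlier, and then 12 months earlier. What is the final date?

Counting back 10 weeks (= 70 days) from May 8, 2092:
Going back 8 days from May 8, 2092 reaches the end of the previous month; 70 − 8 = 62 left.
April 2092 has 30 days: 62 − 30 = 32 left.
March 2092 has 31 days: 32 − 31 = 1 left.
February 2092 has 29 days; 29 − 1 = 28 → February 28, 2092.
Going back 12 months from February 28, 2092:
month 2 − 12 = -10, which is month 2 of year 2091 → February 2091.
Day 28 is valid in February, giving February 28, 2091.

February 28, 2091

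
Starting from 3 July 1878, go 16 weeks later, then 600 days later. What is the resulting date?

Advancing 16 weeks (= 112 days) from July 3, 1878:
July has 31 days, so 31 − 3 = 28 days remain after July 3, 1878; 112 − 28 = 84 left.
August 1878 has 31 days: 84 − 31 = 53 left.
September 1878 has 30 days: 53 − 30 = 23 left.
23 days into October 1878 → October 23, 1878.
Advancing 600 days from October 23, 1878:
October has 31 days, so 31 − 23 = 8 days remain after October 23, 1878; 600 − 8 = 592 left.
November 1878 has 30 days: 592 − 30 = 562 left.
December 1878 has 31 days: 562 − 31 = 531 left.
January 1879 has 31 days: 531 − 31 = 500 left.
February 1879 has 28 days (1879 is not a leap year): 500 − 28 = 472 left.
March 1879 has 31 days: 472 − 31 = 441 left.
April 1879 has 30 days: 441 − 30 = 411 left.
May 1879 has 31 days: 411 − 31 = 380 left.
June 1879 has 30 days: 380 − 30 = 350 left.
July 1879 has 31 days: 350 − 31 = 319 left.
August 1879 has 31 days: 319 − 31 = 288 left.
September 1879 has 30 days: 288 − 30 = 258 left.
October 1879 has 31 days: 258 − 31 = 227 left.
November 1879 has 30 days: 227 − 30 = 197 left.
December 1879 has 31 days: 197 − 31 = 166 left.
January 1880 has 31 days: 166 − 31 = 135 left.
February 1880 has 29 days (1880 is a leap year): 135 − 29 = 106 left.
March 1880 has 31 days: 106 − 31 = 75 left.
April 1880 has 30 days: 75 − 30 = 45 left.
May 1880 has 31 days: 45 − 31 = 14 left.
14 days into June 1880 → June 14, 1880.

June 14, 1880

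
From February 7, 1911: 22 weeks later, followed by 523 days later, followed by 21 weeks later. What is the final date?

Adding 22 weeks (= 154 days) from February 7, 1911:
February has 28 days, so 28 − 7 = 21 days remain after February 7, 1911; 154 − 21 = 133 left.
March 1911 has 31 days: 133 − 31 = 102 left.
April 1911 has 30 days: 102 − 30 = 72 left.
May 1911 has 31 days: 72 − 31 = 41 left.
June 1911 has 30 days: 41 − 30 = 11 left.
11 days into July 1911 → July 11, 1911.
Advancing 523 days from July 11, 1911:
July has 31 days, so 31 − 11 = 20 days remain after July 11, 1911; 523 − 20 = 503 left.
August 1911 has 31 days: 503 − 31 = 472 left.
September 1911 has 30 days: 472 − 30 = 442 left.
October 1911 has 31 days: 442 − 31 = 411 left.
November 1911 has 30 days: 411 − 30 = 381 left.
December 1911 has 31 days: 381 − 31 = 350 left.
January 1912 has 31 days: 350 − 31 = 319 left.
February 1912 has 29 days (1912 is a leap year): 319 − 29 = 290 left.
March 1912 has 31 days: 290 − 31 = 259 left.
April 1912 has 30 days: 259 − 30 = 229 left.
May 1912 has 31 days: 229 − 31 = 198 left.
June 1912 has 30 days: 198 − 30 = 168 left.
July 1912 has 31 days: 168 − 31 = 137 left.
August 1912 has 31 days: 137 − 31 = 106 left.
September 1912 has 30 days: 106 − 30 = 76 left.
October 1912 has 31 days: 76 − 31 = 45 left.
November 1912 has 30 days: 45 − 30 = 15 left.
15 days into December 1912 → December 15, 1912.
Adding 21 weeks (= 147 days) from December 15, 1912:
December has 31 days, so 31 − 15 = 16 days remain after December 15, 1912; 147 − 16 = 131 left.
January 1913 has 31 days: 131 − 31 = 100 left.
February 1913 has 28 days (1913 is not a leap year): 100 − 28 = 72 left.
March 1913 has 31 days: 72 − 31 = 41 left.
April 1913 has 30 days: 41 − 30 = 11 left.
11 days into May 1913 → May 11, 1913.

May 11, 1913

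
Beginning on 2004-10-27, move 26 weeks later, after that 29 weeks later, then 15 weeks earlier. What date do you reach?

August 3, 2005

Advancing 26 weeks (= 182 days) from October 27, 2004:
October has 31 days, so 31 − 27 = 4 days remain after October 27, 2004; 182 − 4 = 178 left.
November 2004 has 30 days: 178 − 30 = 148 left.
December 2004 has 31 days: 148 − 31 = 117 left.
January 2005 has 31 days: 117 − 31 = 86 left.
February 2005 has 28 days (2005 is not a leap year): 86 − 28 = 58 left.
March 2005 has 31 days: 58 − 31 = 27 left.
27 days into April 2005 → April 27, 2005.
Advancing 29 weeks (= 203 days) from April 27, 2005:
April has 30 days, so 30 − 27 = 3 days remain after April 27, 2005; 203 − 3 = 200 left.
May 2005 has 31 days: 200 − 31 = 169 left.
June 2005 has 30 days: 169 − 30 = 139 left.
July 2005 has 31 days: 139 − 31 = 108 left.
August 2005 has 31 days: 108 − 31 = 77 left.
September 2005 has 30 days: 77 − 30 = 47 left.
October 2005 has 31 days: 47 − 31 = 16 left.
16 days into November 2005 → November 16, 2005.
Going back 15 weeks (= 105 days) from November 16, 2005:
Going back 16 days from November 16, 2005 reaches the end of the previous month; 105 − 16 = 89 left.
October 2005 has 31 days: 89 − 31 = 58 left.
September 2005 has 30 days: 58 − 30 = 28 left.
August 2005 has 31 days; 31 − 28 = 3 → August 3, 2005.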